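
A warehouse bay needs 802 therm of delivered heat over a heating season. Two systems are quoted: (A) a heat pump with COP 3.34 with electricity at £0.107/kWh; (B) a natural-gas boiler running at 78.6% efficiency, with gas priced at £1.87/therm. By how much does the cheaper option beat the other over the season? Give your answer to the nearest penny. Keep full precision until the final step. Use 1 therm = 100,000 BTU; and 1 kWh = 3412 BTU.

£1155.05

Heat load = 802 therm × 100,000 = 80,200,000 BTU
Gas: input = 80,200,000 / 0.786 = 102,035,623 BTU = 1,020 therm → 1,020 × £1.87 = £1,908.07
Heat pump: 80,200,000 BTU / 3412 = 23,510 kWh heat; / 3.34 = 7,038 kWh in → × £0.107 = £753.01
Difference = |£1,908.07 − £753.01| = £1,155.05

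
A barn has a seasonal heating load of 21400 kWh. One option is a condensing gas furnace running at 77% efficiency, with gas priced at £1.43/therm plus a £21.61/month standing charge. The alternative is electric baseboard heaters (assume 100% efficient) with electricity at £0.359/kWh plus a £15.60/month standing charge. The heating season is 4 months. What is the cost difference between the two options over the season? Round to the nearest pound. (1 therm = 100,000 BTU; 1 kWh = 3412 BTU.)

£6303

Heat load = 21400 kWh × 3412 = 73,016,800 BTU
Gas: input = 73,016,800 / 0.770 = 94,827,013 BTU = 948.3 therm → 948.3 × £1.43 = £1,356.03; + 4 × £21.61 standing = £1,442.47
Electric: 73,016,800 BTU / 3412 = 21,400 kWh → × £0.359 = £7,682.60; + 4 × £15.60 standing = £7,745.00
Difference = |£1,442.47 − £7,745.00| = £6,302.53 ≈ £6303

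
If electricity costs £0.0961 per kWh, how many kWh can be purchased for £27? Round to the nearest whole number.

281 kWh

£27 / £0.0961 per kWh = 281 kWh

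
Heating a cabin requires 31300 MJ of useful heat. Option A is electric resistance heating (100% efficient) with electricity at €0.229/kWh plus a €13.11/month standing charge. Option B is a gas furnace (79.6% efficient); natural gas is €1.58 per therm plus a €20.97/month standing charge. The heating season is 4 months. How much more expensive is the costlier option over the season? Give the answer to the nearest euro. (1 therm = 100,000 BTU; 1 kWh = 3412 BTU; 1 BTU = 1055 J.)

€1371

Heat load = 31300 MJ = 31,300,000,000 J / 1055 = 29,668,246 BTU
Gas: input = 29,668,246 / 0.796 = 37,271,666 BTU = 372.7 therm → 372.7 × €1.58 = €588.89; + 4 × €20.97 standing = €672.77
Electric: 29,668,246 BTU / 3412 = 8,695 kWh → × €0.229 = €1,991.22; + 4 × €13.11 standing = €2,043.66
Difference = |€672.77 − €2,043.66| = €1,370.88 ≈ €1371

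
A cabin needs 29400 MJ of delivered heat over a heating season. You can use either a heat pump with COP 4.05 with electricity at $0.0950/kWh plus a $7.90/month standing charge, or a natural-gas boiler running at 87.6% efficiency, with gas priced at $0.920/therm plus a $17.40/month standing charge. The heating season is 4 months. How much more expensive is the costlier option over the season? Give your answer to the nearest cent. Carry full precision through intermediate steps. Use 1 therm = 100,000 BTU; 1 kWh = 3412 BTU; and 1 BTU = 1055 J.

$139.09

Heat load = 29400 MJ = 29,400,000,000 J / 1055 = 27,867,299 BTU
Gas: input = 27,867,299 / 0.876 = 31,811,985 BTU = 318.1 therm → 318.1 × $0.920 = $292.67; + 4 × $17.40 standing = $362.27
Heat pump: 27,867,299 BTU / 3412 = 8,167 kWh heat; / 4.05 = 2,017 kWh in → × $0.0950 = $191.58; + 4 × $7.90 standing = $223.18
Difference = |$362.27 − $223.18| = $139.09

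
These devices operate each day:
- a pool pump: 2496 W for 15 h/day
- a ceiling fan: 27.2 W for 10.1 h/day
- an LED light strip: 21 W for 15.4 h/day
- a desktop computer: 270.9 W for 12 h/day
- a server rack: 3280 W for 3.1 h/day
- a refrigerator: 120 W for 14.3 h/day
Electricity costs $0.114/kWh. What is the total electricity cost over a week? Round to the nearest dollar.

$42

pool pump: 2496 W × 15 h × 7 d = 262,080 Wh = 262.1 kWh
ceiling fan: 27.2 W × 10.1 h × 7 d = 1,923 Wh = 1.923 kWh
LED light strip: 21 W × 15.4 h × 7 d = 2,264 Wh = 2.264 kWh
desktop computer: 270.9 W × 12 h × 7 d = 22,756 Wh = 22.76 kWh
server rack: 3280 W × 3.1 h × 7 d = 71,176 Wh = 71.18 kWh
refrigerator: 120 W × 14.3 h × 7 d = 12,012 Wh = 12.01 kWh
Total energy = 262.1 + 1.923 + 2.264 + 22.76 + 71.18 + 12.01 = 372.2 kWh
Cost = 372.2 kWh × $0.114 = $42.43 ≈ $42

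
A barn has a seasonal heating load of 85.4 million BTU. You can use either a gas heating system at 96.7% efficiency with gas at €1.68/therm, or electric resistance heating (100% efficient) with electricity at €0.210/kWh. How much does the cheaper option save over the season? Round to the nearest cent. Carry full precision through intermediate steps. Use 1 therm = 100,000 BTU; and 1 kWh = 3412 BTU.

Heat load = 85.4 × 10⁶ BTU = 85,400,000 BTU
Gas: input = 85,400,000 / 0.967 = 88,314,374 BTU = 883.1 therm → 883.1 × €1.68 = €1,483.68
Electric: 85,400,000 BTU / 3412 = 25,030 kWh → × €0.210 = €5,256.15
Difference = |€1,483.68 − €5,256.15| = €3,772.47

€3772.47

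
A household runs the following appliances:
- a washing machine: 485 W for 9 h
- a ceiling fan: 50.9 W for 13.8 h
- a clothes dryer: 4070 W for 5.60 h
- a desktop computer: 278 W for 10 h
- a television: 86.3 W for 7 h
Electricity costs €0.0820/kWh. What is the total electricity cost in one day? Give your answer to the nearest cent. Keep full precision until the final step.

€2.56

washing machine: 485 W × 9 h = 4,365 Wh = 4.365 kWh
ceiling fan: 50.9 W × 13.8 h = 702 Wh = 0.7024 kWh
clothes dryer: 4070 W × 5.60 h = 22,792 Wh = 22.79 kWh
desktop computer: 278 W × 10 h = 2,780 Wh = 2.78 kWh
television: 86.3 W × 7 h = 604 Wh = 0.6041 kWh
Total energy = 4.365 + 0.7024 + 22.79 + 2.78 + 0.6041 = 31.24 kWh
Cost = 31.24 kWh × €0.0820 = €2.56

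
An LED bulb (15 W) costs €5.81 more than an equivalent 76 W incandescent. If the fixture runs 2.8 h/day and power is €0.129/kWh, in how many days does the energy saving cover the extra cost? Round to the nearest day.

264 days

Power saved = 76 − 15 = 61 W
Daily energy saved = 61 W × 2.8 h = 170.8 Wh = 0.1708 kWh
Daily savings = 0.1708 × €0.129 = €0.0220
Payback = €5.81 / €0.0220 per day = 263.7 days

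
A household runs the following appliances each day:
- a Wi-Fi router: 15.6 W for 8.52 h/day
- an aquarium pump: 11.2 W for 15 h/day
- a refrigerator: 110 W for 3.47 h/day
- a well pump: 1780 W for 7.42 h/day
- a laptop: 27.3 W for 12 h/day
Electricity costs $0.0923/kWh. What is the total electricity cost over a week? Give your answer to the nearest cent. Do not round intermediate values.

Wi-Fi router: 15.6 W × 8.52 h × 7 d = 930 Wh = 0.9304 kWh
aquarium pump: 11.2 W × 15 h × 7 d = 1,176 Wh = 1.176 kWh
refrigerator: 110 W × 3.47 h × 7 d = 2,672 Wh = 2.672 kWh
well pump: 1780 W × 7.42 h × 7 d = 92,453 Wh = 92.45 kWh
laptop: 27.3 W × 12 h × 7 d = 2,293 Wh = 2.293 kWh
Total energy = 0.9304 + 1.176 + 2.672 + 92.45 + 2.293 = 99.52 kWh
Cost = 99.52 kWh × $0.0923 = $9.19

$9.19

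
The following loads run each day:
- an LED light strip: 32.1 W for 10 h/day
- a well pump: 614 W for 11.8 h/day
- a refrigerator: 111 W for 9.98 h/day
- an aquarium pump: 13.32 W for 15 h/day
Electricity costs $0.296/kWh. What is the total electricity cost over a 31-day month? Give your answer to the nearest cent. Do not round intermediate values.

$81.43

LED light strip: 32.1 W × 10 h × 31 d = 9,951 Wh = 9.951 kWh
well pump: 614 W × 11.8 h × 31 d = 224,601 Wh = 224.6 kWh
refrigerator: 111 W × 9.98 h × 31 d = 34,341 Wh = 34.34 kWh
aquarium pump: 13.32 W × 15 h × 31 d = 6,194 Wh = 6.194 kWh
Total energy = 9.951 + 224.6 + 34.34 + 6.194 = 275.1 kWh
Cost = 275.1 kWh × $0.296 = $81.43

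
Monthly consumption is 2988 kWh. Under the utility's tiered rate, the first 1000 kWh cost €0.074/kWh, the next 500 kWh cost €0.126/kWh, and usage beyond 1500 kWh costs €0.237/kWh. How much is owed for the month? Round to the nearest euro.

€490

First 1000 kWh × €0.074 = €74.00
Next 500 kWh × €0.126 = €63.00
Remaining 1488 kWh × €0.237 = €352.66
Total = €489.66 ≈ €490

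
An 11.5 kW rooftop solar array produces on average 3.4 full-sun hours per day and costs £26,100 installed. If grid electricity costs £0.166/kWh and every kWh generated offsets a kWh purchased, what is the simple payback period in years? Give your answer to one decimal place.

11.0 years

Daily generation = 11.5 kW × 3.4 h = 39.1 kWh
Annual generation = 39.1 × 365 = 14272 kWh
Annual savings = 14272 × £0.166 = £2,369.07
Payback = £26,100 / £2,369.07 = 11 years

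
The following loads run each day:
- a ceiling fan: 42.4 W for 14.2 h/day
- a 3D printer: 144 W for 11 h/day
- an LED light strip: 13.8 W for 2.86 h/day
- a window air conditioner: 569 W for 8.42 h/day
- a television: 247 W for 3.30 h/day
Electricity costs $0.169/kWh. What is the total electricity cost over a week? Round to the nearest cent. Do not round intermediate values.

ceiling fan: 42.4 W × 14.2 h × 7 d = 4,215 Wh = 4.215 kWh
3D printer: 144 W × 11 h × 7 d = 11,088 Wh = 11.09 kWh
LED light strip: 13.8 W × 2.86 h × 7 d = 276 Wh = 0.2763 kWh
window air conditioner: 569 W × 8.42 h × 7 d = 33,537 Wh = 33.54 kWh
television: 247 W × 3.30 h × 7 d = 5,706 Wh = 5.706 kWh
Total energy = 4.215 + 11.09 + 0.2763 + 33.54 + 5.706 = 54.82 kWh
Cost = 54.82 kWh × $0.169 = $9.26

$9.26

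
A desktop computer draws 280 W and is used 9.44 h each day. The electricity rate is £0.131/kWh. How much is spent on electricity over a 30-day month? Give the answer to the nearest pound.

£10

Energy = 280 W × 9.44 h/day × 30 days = 79,296 Wh = 79.3 kWh
Cost = 79.3 kWh × £0.131/kWh = £10.39 ≈ £10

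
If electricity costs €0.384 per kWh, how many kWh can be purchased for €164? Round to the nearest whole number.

€164 / €0.384 per kWh = 427.1 kWh

427 kWh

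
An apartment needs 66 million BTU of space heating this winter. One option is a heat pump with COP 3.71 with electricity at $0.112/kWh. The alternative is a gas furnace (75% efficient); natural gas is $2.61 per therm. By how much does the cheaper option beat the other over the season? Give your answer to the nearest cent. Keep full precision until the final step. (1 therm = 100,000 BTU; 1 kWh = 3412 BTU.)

$1712.85

Heat load = 66 × 10⁶ BTU = 66,000,000 BTU
Gas: input = 66,000,000 / 0.75 = 88,000,000 BTU = 880 therm → 880 × $2.61 = $2,296.80
Heat pump: 66,000,000 BTU / 3412 = 19,340 kWh heat; / 3.71 = 5,214 kWh in → × $0.112 = $583.95
Difference = |$2,296.80 − $583.95| = $1,712.85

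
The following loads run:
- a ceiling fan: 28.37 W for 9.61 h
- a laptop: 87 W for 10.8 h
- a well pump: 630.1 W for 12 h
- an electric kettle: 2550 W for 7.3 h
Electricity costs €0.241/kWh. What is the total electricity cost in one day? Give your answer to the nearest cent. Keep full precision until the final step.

ceiling fan: 28.37 W × 9.61 h = 273 Wh = 0.2726 kWh
laptop: 87 W × 10.8 h = 940 Wh = 0.9396 kWh
well pump: 630.1 W × 12 h = 7,561 Wh = 7.561 kWh
electric kettle: 2550 W × 7.3 h = 18,615 Wh = 18.61 kWh
Total energy = 0.2726 + 0.9396 + 7.561 + 18.61 = 27.39 kWh
Cost = 27.39 kWh × €0.241 = €6.60

€6.60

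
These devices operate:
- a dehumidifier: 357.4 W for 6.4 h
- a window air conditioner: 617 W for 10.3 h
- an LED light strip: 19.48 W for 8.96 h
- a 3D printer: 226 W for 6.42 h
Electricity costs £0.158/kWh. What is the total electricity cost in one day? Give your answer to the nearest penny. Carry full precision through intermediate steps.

£1.62

dehumidifier: 357.4 W × 6.4 h = 2,287 Wh = 2.287 kWh
window air conditioner: 617 W × 10.3 h = 6,355 Wh = 6.355 kWh
LED light strip: 19.48 W × 8.96 h = 175 Wh = 0.1745 kWh
3D printer: 226 W × 6.42 h = 1,451 Wh = 1.451 kWh
Total energy = 2.287 + 6.355 + 0.1745 + 1.451 = 10.27 kWh
Cost = 10.27 kWh × £0.158 = £1.62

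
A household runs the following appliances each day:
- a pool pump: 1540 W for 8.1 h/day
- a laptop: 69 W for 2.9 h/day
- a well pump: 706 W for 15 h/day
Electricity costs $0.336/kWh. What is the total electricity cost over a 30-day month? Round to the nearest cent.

$234.50

pool pump: 1540 W × 8.1 h × 30 d = 374,220 Wh = 374.2 kWh
laptop: 69 W × 2.9 h × 30 d = 6,003 Wh = 6.003 kWh
well pump: 706 W × 15 h × 30 d = 317,700 Wh = 317.7 kWh
Total energy = 374.2 + 6.003 + 317.7 = 697.9 kWh
Cost = 697.9 kWh × $0.336 = $234.50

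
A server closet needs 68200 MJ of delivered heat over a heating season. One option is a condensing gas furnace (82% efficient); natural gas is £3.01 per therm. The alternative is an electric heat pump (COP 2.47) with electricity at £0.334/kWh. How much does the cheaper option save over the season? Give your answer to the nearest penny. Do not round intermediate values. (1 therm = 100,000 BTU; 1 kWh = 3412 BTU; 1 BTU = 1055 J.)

£189.03

Heat load = 68200 MJ = 68,200,000,000 J / 1055 = 64,644,550 BTU
Gas: input = 64,644,550 / 0.82 = 78,834,817 BTU = 788.3 therm → 788.3 × £3.01 = £2,372.93
Heat pump: 64,644,550 BTU / 3412 = 18,950 kWh heat; / 2.47 = 7,671 kWh in → × £0.334 = £2,561.96
Difference = |£2,372.93 − £2,561.96| = £189.03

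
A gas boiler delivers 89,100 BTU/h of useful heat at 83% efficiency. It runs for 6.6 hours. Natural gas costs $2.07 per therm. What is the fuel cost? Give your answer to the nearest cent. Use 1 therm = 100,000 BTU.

$14.67

Heat delivered = 89,100 BTU/h × 6.6 h = 588,060 BTU
Gas input = 588,060 / 0.83 = 708,506 BTU
= 708,506 / 100,000 = 7.085 therm
Cost = 7.085 × $2.07/therm = $14.67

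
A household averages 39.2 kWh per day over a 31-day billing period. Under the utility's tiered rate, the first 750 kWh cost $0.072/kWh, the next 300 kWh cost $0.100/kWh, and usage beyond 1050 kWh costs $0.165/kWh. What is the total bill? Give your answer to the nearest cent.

Usage = 39.2 kWh/day × 31 days = 1215.2 kWh
First 750 kWh × $0.072 = $54.00
Next 300 kWh × $0.100 = $30.00
Remaining 165.2 kWh × $0.165 = $27.26
Total = $111.26

$111.26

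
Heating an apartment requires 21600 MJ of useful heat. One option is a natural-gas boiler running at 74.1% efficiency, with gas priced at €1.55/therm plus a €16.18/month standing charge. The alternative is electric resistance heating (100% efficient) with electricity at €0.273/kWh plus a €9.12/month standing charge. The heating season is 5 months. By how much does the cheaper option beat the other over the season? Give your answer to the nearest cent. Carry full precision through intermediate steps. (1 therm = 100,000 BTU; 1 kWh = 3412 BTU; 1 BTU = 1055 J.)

€1174.59

Heat load = 21600 MJ = 21,600,000,000 J / 1055 = 20,473,934 BTU
Gas: input = 20,473,934 / 0.741 = 27,630,140 BTU = 276.3 therm → 276.3 × €1.55 = €428.27; + 5 × €16.18 standing = €509.17
Electric: 20,473,934 BTU / 3412 = 6,001 kWh → × €0.273 = €1,638.15; + 5 × €9.12 standing = €1,683.75
Difference = |€509.17 − €1,683.75| = €1,174.59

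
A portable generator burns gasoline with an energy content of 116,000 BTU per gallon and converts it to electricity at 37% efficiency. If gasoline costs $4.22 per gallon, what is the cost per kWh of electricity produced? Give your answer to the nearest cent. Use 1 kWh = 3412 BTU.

$0.34

Electrical output per gallon = 116,000 BTU × 0.37 / 3412 BTU/kWh = 12.58 kWh
Cost per kWh = $4.22 / 12.58 kWh = $0.335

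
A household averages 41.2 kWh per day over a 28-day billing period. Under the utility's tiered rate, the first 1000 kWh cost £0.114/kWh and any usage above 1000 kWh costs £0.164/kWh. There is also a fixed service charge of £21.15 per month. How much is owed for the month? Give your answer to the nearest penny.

£160.34

Usage = 41.2 kWh/day × 28 days = 1153.6 kWh
First 1000 kWh × £0.114 = £114.00
Remaining 153.6 kWh × £0.164 = £25.19
Energy charge = £139.19; + service £21.15 = £160.34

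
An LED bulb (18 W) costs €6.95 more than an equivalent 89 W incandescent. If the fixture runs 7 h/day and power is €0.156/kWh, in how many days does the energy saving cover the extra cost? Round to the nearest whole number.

Power saved = 89 − 18 = 71 W
Daily energy saved = 71 W × 7 h = 497 Wh = 0.497 kWh
Daily savings = 0.497 × €0.156 = €0.0775
Payback = €6.95 / €0.0775 per day = 89.64 days

90 days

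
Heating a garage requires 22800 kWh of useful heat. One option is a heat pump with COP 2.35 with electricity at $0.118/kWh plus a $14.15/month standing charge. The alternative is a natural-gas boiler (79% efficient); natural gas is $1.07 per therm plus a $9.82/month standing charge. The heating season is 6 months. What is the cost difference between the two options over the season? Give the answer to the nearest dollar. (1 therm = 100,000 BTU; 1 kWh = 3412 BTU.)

$117

Heat load = 22800 kWh × 3412 = 77,793,600 BTU
Gas: input = 77,793,600 / 0.79 = 98,472,911 BTU = 984.7 therm → 984.7 × $1.07 = $1,053.66; + 6 × $9.82 standing = $1,112.58
Heat pump: 77,793,600 BTU / 3412 = 22,800 kWh heat; / 2.35 = 9,702 kWh in → × $0.118 = $1,144.85; + 6 × $14.15 standing = $1,229.75
Difference = |$1,112.58 − $1,229.75| = $117.17 ≈ $117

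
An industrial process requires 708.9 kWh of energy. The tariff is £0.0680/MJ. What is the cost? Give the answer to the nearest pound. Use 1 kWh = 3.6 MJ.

£174

708.9 kWh × (3.6 MJ/kWh) = 2,552 MJ
Cost = 2,552 MJ × £0.0680/MJ = £173.54 ≈ £174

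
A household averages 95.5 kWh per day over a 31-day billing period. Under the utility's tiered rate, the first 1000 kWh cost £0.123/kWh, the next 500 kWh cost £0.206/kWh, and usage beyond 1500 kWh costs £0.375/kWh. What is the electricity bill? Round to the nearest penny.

£773.69

Usage = 95.5 kWh/day × 31 days = 2960.5 kWh
First 1000 kWh × £0.123 = £123.00
Next 500 kWh × £0.206 = £103.00
Remaining 1460.5 kWh × £0.375 = £547.69
Total = £773.69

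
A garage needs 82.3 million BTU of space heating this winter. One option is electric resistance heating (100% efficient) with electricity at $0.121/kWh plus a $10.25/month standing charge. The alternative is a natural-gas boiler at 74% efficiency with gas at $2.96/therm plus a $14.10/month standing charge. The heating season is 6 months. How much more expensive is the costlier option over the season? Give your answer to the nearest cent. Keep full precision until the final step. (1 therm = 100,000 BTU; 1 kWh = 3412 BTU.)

Heat load = 82.3 × 10⁶ BTU = 82,300,000 BTU
Gas: input = 82,300,000 / 0.74 = 111,216,216 BTU = 1,112 therm → 1,112 × $2.96 = $3,292.00; + 6 × $14.10 standing = $3,376.60
Electric: 82,300,000 BTU / 3412 = 24,120 kWh → × $0.121 = $2,918.61; + 6 × $10.25 standing = $2,980.11
Difference = |$3,376.60 − $2,980.11| = $396.49

$396.49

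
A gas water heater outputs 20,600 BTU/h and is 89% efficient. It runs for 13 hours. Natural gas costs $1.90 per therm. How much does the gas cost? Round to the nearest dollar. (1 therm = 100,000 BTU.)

$6

Heat delivered = 20,600 BTU/h × 13 h = 267,800 BTU
Gas input = 267,800 / 0.89 = 300,899 BTU
= 300,899 / 100,000 = 3.009 therm
Cost = 3.009 × $1.90/therm = $5.72 ≈ $6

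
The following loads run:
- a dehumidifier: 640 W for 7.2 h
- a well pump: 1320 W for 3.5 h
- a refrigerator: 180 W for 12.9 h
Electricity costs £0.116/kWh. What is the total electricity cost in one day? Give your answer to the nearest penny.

£1.34

dehumidifier: 640 W × 7.2 h = 4,608 Wh = 4.608 kWh
well pump: 1320 W × 3.5 h = 4,620 Wh = 4.62 kWh
refrigerator: 180 W × 12.9 h = 2,322 Wh = 2.322 kWh
Total energy = 4.608 + 4.62 + 2.322 = 11.55 kWh
Cost = 11.55 kWh × £0.116 = £1.34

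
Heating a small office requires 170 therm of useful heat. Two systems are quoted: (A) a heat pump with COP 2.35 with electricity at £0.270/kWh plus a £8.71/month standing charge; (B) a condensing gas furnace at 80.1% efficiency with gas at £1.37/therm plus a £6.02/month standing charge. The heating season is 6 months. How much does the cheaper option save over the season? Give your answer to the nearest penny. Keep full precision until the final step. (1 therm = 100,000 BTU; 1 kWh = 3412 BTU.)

£297.83

Heat load = 170 therm × 100,000 = 17,000,000 BTU
Gas: input = 17,000,000 / 0.801 = 21,223,471 BTU = 212.2 therm → 212.2 × £1.37 = £290.76; + 6 × £6.02 standing = £326.88
Heat pump: 17,000,000 BTU / 3412 = 4,982 kWh heat; / 2.35 = 2,120 kWh in → × £0.270 = £572.45; + 6 × £8.71 standing = £624.71
Difference = |£326.88 − £624.71| = £297.83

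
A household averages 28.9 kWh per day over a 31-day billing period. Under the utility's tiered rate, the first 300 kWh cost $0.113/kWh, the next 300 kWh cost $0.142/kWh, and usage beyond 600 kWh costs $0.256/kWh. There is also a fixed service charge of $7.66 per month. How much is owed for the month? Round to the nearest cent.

Usage = 28.9 kWh/day × 31 days = 895.9 kWh
First 300 kWh × $0.113 = $33.90
Next 300 kWh × $0.142 = $42.60
Remaining 295.9 kWh × $0.256 = $75.75
Energy charge = $152.25; + service $7.66 = $159.91

$159.91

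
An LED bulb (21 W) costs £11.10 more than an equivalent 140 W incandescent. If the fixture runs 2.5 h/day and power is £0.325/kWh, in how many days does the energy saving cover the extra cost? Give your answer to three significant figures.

115 days

Power saved = 140 − 21 = 119 W
Daily energy saved = 119 W × 2.5 h = 297.5 Wh = 0.2975 kWh
Daily savings = 0.2975 × £0.325 = £0.0967
Payback = £11.10 / £0.0967 per day = 114.8 days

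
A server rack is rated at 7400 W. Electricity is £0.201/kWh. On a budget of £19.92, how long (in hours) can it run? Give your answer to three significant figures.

Energy budget = £19.92 / £0.201 per kWh = 99.1 kWh = 99,104 Wh
Runtime = 99,104 Wh / 7400 W = 13.39 h

13.4 h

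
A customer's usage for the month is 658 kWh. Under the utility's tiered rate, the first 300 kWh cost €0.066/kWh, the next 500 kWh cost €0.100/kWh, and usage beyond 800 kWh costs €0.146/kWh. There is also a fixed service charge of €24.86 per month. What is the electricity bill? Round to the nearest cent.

€80.46

First 300 kWh × €0.066 = €19.80
Next 358 kWh × €0.100 = €35.80
Remaining tier: 0 kWh (not reached)
Energy charge = €55.60; + service €24.86 = €80.46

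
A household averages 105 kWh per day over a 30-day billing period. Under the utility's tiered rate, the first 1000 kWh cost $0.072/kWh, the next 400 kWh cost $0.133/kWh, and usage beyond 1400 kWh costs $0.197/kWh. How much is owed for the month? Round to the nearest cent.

Usage = 105 kWh/day × 30 days = 3150 kWh
First 1000 kWh × $0.072 = $72.00
Next 400 kWh × $0.133 = $53.20
Remaining 1750 kWh × $0.197 = $344.75
Total = $469.95

$469.95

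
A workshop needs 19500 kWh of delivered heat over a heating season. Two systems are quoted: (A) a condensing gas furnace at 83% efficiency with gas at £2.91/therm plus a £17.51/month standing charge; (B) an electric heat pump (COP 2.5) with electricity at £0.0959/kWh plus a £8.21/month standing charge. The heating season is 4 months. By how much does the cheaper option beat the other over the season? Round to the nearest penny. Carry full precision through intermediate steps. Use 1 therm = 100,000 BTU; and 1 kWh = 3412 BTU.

£1621.88

Heat load = 19500 kWh × 3412 = 66,534,000 BTU
Gas: input = 66,534,000 / 0.83 = 80,161,446 BTU = 801.6 therm → 801.6 × £2.91 = £2,332.70; + 4 × £17.51 standing = £2,402.74
Heat pump: 66,534,000 BTU / 3412 = 19,500 kWh heat; / 2.5 = 7,800 kWh in → × £0.0959 = £748.02; + 4 × £8.21 standing = £780.86
Difference = |£2,402.74 − £780.86| = £1,621.88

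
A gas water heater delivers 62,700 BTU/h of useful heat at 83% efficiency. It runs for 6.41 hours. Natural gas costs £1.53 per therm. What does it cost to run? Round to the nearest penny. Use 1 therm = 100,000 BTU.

Heat delivered = 62,700 BTU/h × 6.41 h = 401,907 BTU
Gas input = 401,907 / 0.83 = 484,225 BTU
= 484,225 / 100,000 = 4.842 therm
Cost = 4.842 × £1.53/therm = £7.41

£7.41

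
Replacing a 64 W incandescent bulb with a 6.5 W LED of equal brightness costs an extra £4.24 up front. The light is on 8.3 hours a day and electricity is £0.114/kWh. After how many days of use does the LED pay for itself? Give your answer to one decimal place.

Power saved = 64 − 6.5 = 57.5 W
Daily energy saved = 57.5 W × 8.3 h = 477.3 Wh = 0.47725 kWh
Daily savings = 0.47725 × £0.114 = £0.0544
Payback = £4.24 / £0.0544 per day = 77.93 days

77.9 days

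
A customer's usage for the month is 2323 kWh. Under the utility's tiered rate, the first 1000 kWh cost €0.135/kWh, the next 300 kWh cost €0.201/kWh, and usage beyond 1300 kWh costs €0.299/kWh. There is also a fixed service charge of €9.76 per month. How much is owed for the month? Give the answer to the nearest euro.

First 1000 kWh × €0.135 = €135.00
Next 300 kWh × €0.201 = €60.30
Remaining 1023 kWh × €0.299 = €305.88
Energy charge = €501.18; + service €9.76 = €510.94 ≈ €511

€511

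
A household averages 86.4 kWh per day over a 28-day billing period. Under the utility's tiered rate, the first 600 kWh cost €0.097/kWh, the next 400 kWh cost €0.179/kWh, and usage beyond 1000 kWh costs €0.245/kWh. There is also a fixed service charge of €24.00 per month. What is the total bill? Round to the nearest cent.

€501.50

Usage = 86.4 kWh/day × 28 days = 2419.2 kWh
First 600 kWh × €0.097 = €58.20
Next 400 kWh × €0.179 = €71.60
Remaining 1419.2 kWh × €0.245 = €347.70
Energy charge = €477.50; + service €24.00 = €501.50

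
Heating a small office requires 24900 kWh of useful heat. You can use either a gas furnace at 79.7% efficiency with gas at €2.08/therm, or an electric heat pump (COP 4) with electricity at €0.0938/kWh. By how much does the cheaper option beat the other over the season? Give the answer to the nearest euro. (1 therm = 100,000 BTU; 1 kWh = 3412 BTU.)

Heat load = 24900 kWh × 3412 = 84,958,800 BTU
Gas: input = 84,958,800 / 0.797 = 106,598,243 BTU = 1,066 therm → 1,066 × €2.08 = €2,217.24
Heat pump: 84,958,800 BTU / 3412 = 24,900 kWh heat; / 4 = 6,225 kWh in → × €0.0938 = €583.90
Difference = |€2,217.24 − €583.90| = €1,633.34 ≈ €1633

€1633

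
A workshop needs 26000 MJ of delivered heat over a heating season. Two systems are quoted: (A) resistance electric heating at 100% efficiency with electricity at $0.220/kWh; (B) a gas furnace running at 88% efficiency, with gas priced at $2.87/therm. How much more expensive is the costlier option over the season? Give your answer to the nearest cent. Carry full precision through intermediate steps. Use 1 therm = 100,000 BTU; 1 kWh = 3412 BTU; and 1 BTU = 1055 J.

Heat load = 26000 MJ = 26,000,000,000 J / 1055 = 24,644,550 BTU
Gas: input = 24,644,550 / 0.88 = 28,005,170 BTU = 280.1 therm → 280.1 × $2.87 = $803.75
Electric: 24,644,550 BTU / 3412 = 7,223 kWh → × $0.220 = $1,589.04
Difference = |$803.75 − $1,589.04| = $785.29

$785.29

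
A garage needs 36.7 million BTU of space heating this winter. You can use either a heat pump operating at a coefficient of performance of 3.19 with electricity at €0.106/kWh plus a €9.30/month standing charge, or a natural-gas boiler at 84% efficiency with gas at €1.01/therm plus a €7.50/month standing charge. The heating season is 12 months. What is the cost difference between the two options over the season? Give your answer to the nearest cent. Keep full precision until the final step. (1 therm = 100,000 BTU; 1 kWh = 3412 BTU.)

Heat load = 36.7 × 10⁶ BTU = 36,700,000 BTU
Gas: input = 36,700,000 / 0.840 = 43,690,476 BTU = 436.9 therm → 436.9 × €1.01 = €441.27; + 12 × €7.50 standing = €531.27
Heat pump: 36,700,000 BTU / 3412 = 10,760 kWh heat; / 3.19 = 3,372 kWh in → × €0.106 = €357.41; + 12 × €9.30 standing = €469.01
Difference = |€531.27 − €469.01| = €62.26

€62.26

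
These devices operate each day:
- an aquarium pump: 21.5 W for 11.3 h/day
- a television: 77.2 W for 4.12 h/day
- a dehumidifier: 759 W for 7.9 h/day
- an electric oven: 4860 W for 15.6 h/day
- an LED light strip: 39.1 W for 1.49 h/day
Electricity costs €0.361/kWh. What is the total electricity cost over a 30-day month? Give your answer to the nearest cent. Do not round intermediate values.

aquarium pump: 21.5 W × 11.3 h × 30 d = 7,289 Wh = 7.289 kWh
television: 77.2 W × 4.12 h × 30 d = 9,542 Wh = 9.542 kWh
dehumidifier: 759 W × 7.9 h × 30 d = 179,883 Wh = 179.9 kWh
electric oven: 4860 W × 15.6 h × 30 d = 2,274,480 Wh = 2,274 kWh
LED light strip: 39.1 W × 1.49 h × 30 d = 1,748 Wh = 1.748 kWh
Total energy = 7.289 + 9.542 + 179.9 + 2,274 + 1.748 = 2,473 kWh
Cost = 2,473 kWh × €0.361 = €892.73

€892.73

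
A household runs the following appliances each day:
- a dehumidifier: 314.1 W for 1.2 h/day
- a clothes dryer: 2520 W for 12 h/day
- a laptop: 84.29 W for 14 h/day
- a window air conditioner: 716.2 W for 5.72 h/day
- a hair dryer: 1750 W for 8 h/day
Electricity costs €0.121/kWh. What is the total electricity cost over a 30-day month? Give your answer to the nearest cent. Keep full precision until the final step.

dehumidifier: 314.1 W × 1.2 h × 30 d = 11,308 Wh = 11.31 kWh
clothes dryer: 2520 W × 12 h × 30 d = 907,200 Wh = 907.2 kWh
laptop: 84.29 W × 14 h × 30 d = 35,402 Wh = 35.4 kWh
window air conditioner: 716.2 W × 5.72 h × 30 d = 122,900 Wh = 122.9 kWh
hair dryer: 1750 W × 8 h × 30 d = 420,000 Wh = 420 kWh
Total energy = 11.31 + 907.2 + 35.4 + 122.9 + 420 = 1,497 kWh
Cost = 1,497 kWh × €0.121 = €181.11

€181.11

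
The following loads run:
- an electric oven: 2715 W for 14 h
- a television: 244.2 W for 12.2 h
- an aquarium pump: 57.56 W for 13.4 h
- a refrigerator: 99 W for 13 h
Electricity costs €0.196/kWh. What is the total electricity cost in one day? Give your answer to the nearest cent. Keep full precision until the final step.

€8.44

electric oven: 2715 W × 14 h = 38,010 Wh = 38.01 kWh
television: 244.2 W × 12.2 h = 2,979 Wh = 2.979 kWh
aquarium pump: 57.56 W × 13.4 h = 771 Wh = 0.7713 kWh
refrigerator: 99 W × 13 h = 1,287 Wh = 1.287 kWh
Total energy = 38.01 + 2.979 + 0.7713 + 1.287 = 43.05 kWh
Cost = 43.05 kWh × €0.196 = €8.44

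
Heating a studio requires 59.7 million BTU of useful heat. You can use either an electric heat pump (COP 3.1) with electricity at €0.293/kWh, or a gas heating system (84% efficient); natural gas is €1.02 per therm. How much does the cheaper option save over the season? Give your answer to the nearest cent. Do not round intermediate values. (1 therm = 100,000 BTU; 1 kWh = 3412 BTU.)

€928.83

Heat load = 59.7 × 10⁶ BTU = 59,700,000 BTU
Gas: input = 59,700,000 / 0.84 = 71,071,429 BTU = 710.7 therm → 710.7 × €1.02 = €724.93
Heat pump: 59,700,000 BTU / 3412 = 17,500 kWh heat; / 3.1 = 5,644 kWh in → × €0.293 = €1,653.76
Difference = |€724.93 − €1,653.76| = €928.83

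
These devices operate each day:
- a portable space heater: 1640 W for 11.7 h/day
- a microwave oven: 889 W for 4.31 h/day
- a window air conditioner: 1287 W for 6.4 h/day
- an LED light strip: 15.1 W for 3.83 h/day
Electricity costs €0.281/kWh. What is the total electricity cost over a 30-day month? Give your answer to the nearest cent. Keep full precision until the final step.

€263.98

portable space heater: 1640 W × 11.7 h × 30 d = 575,640 Wh = 575.6 kWh
microwave oven: 889 W × 4.31 h × 30 d = 114,948 Wh = 114.9 kWh
window air conditioner: 1287 W × 6.4 h × 30 d = 247,104 Wh = 247.1 kWh
LED light strip: 15.1 W × 3.83 h × 30 d = 1,735 Wh = 1.735 kWh
Total energy = 575.6 + 114.9 + 247.1 + 1.735 = 939.4 kWh
Cost = 939.4 kWh × €0.281 = €263.98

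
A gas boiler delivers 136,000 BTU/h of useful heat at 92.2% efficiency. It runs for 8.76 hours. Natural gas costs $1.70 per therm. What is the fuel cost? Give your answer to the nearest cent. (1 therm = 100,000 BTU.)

Heat delivered = 136,000 BTU/h × 8.76 h = 1,191,360 BTU
Gas input = 1,191,360 / 0.922 = 1,292,148 BTU
= 1,292,148 / 100,000 = 12.92 therm
Cost = 12.92 × $1.70/therm = $21.97

$21.97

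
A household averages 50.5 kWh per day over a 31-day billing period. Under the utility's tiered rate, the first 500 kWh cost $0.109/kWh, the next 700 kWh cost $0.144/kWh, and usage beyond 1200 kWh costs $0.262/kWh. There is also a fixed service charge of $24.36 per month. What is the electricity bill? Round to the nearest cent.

$275.42

Usage = 50.5 kWh/day × 31 days = 1565.5 kWh
First 500 kWh × $0.109 = $54.50
Next 700 kWh × $0.144 = $100.80
Remaining 365.5 kWh × $0.262 = $95.76
Energy charge = $251.06; + service $24.36 = $275.42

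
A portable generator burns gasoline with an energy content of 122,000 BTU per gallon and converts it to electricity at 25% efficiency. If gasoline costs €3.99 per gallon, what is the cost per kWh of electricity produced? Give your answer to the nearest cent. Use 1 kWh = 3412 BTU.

Electrical output per gallon = 122,000 BTU × 0.25 / 3412 BTU/kWh = 8.939 kWh
Cost per kWh = €3.99 / 8.939 kWh = €0.446

€0.45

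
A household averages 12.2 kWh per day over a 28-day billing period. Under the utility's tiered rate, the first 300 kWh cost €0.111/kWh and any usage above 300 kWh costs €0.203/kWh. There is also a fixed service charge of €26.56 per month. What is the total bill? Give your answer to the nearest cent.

€68.30

Usage = 12.2 kWh/day × 28 days = 341.6 kWh
First 300 kWh × €0.111 = €33.30
Remaining 41.6 kWh × €0.203 = €8.44
Energy charge = €41.74; + service €26.56 = €68.30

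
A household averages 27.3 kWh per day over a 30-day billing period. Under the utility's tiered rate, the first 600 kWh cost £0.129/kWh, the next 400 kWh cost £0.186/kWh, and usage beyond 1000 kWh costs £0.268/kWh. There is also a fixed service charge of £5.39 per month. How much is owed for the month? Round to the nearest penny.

Usage = 27.3 kWh/day × 30 days = 819 kWh
First 600 kWh × £0.129 = £77.40
Next 219 kWh × £0.186 = £40.73
Remaining tier: 0 kWh (not reached)
Energy charge = £118.13; + service £5.39 = £123.52

£123.52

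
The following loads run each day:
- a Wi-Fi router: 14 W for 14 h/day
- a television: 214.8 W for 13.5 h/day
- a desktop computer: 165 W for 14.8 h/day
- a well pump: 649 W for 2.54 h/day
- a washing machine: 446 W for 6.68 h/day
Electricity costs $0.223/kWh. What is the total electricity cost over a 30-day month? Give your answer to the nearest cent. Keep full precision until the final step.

$68.01

Wi-Fi router: 14 W × 14 h × 30 d = 5,880 Wh = 5.88 kWh
television: 214.8 W × 13.5 h × 30 d = 86,994 Wh = 86.99 kWh
desktop computer: 165 W × 14.8 h × 30 d = 73,260 Wh = 73.26 kWh
well pump: 649 W × 2.54 h × 30 d = 49,454 Wh = 49.45 kWh
washing machine: 446 W × 6.68 h × 30 d = 89,378 Wh = 89.38 kWh
Total energy = 5.88 + 86.99 + 73.26 + 49.45 + 89.38 = 305 kWh
Cost = 305 kWh × $0.223 = $68.01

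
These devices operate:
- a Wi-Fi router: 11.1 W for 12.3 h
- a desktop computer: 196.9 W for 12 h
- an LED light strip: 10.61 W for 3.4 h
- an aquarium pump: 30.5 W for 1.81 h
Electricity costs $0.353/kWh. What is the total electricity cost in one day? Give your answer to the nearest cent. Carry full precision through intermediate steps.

$0.91

Wi-Fi router: 11.1 W × 12.3 h = 137 Wh = 0.1365 kWh
desktop computer: 196.9 W × 12 h = 2,363 Wh = 2.363 kWh
LED light strip: 10.61 W × 3.4 h = 36 Wh = 0.03607 kWh
aquarium pump: 30.5 W × 1.81 h = 55 Wh = 0.0552 kWh
Total energy = 0.1365 + 2.363 + 0.03607 + 0.0552 = 2.591 kWh
Cost = 2.591 kWh × $0.353 = $0.91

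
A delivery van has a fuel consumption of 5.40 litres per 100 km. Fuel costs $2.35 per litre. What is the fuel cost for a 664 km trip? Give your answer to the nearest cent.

$84.26

Fuel = 5.40 L/100 km × 664 km / 100 = 35.86 L
Cost = 35.86 L × $2.35/L = $84.26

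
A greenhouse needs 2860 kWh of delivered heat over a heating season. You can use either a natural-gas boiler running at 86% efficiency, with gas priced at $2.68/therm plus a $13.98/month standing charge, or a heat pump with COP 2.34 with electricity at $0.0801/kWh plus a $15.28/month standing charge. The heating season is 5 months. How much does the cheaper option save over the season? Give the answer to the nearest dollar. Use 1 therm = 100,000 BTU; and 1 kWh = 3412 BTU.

Heat load = 2860 kWh × 3412 = 9,758,320 BTU
Gas: input = 9,758,320 / 0.86 = 11,346,884 BTU = 113.5 therm → 113.5 × $2.68 = $304.10; + 5 × $13.98 standing = $374.00
Heat pump: 9,758,320 BTU / 3412 = 2,860 kWh heat; / 2.34 = 1,222 kWh in → × $0.0801 = $97.90; + 5 × $15.28 standing = $174.30
Difference = |$374.00 − $174.30| = $199.70 ≈ $200

$200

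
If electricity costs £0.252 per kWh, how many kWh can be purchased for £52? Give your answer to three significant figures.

£52 / £0.252 per kWh = 206.3 kWh

206 kWh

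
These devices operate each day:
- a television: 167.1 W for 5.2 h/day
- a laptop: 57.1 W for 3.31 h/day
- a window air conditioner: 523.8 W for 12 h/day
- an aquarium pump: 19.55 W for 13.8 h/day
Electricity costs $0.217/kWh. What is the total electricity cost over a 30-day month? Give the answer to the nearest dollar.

$50

television: 167.1 W × 5.2 h × 30 d = 26,068 Wh = 26.07 kWh
laptop: 57.1 W × 3.31 h × 30 d = 5,670 Wh = 5.67 kWh
window air conditioner: 523.8 W × 12 h × 30 d = 188,568 Wh = 188.6 kWh
aquarium pump: 19.55 W × 13.8 h × 30 d = 8,094 Wh = 8.094 kWh
Total energy = 26.07 + 5.67 + 188.6 + 8.094 = 228.4 kWh
Cost = 228.4 kWh × $0.217 = $49.56 ≈ $50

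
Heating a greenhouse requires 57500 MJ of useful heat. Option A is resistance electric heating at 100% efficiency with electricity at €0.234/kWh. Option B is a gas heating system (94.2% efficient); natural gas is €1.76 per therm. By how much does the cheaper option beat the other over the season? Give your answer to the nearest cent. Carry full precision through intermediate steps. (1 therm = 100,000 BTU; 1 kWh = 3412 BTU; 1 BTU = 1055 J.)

€2719.55

Heat load = 57500 MJ = 57,500,000,000 J / 1055 = 54,502,370 BTU
Gas: input = 54,502,370 / 0.942 = 57,858,142 BTU = 578.6 therm → 578.6 × €1.76 = €1,018.30
Electric: 54,502,370 BTU / 3412 = 15,970 kWh → × €0.234 = €3,737.85
Difference = |€1,018.30 − €3,737.85| = €2,719.55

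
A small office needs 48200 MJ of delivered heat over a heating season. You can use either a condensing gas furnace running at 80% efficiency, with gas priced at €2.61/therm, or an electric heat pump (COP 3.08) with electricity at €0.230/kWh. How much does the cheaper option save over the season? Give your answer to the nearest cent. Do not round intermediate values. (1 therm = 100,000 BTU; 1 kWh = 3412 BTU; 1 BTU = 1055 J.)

€490.63

Heat load = 48200 MJ = 48,200,000,000 J / 1055 = 45,687,204 BTU
Gas: input = 45,687,204 / 0.80 = 57,109,005 BTU = 571.1 therm → 571.1 × €2.61 = €1,490.55
Heat pump: 45,687,204 BTU / 3412 = 13,390 kWh heat; / 3.08 = 4,347 kWh in → × €0.230 = €999.91
Difference = |€1,490.55 − €999.91| = €490.63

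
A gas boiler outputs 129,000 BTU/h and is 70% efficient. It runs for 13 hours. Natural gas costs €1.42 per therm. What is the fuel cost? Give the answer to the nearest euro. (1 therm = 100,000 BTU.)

Heat delivered = 129,000 BTU/h × 13 h = 1,677,000 BTU
Gas input = 1,677,000 / 0.70 = 2,395,714 BTU
= 2,395,714 / 100,000 = 23.96 therm
Cost = 23.96 × €1.42/therm = €34.02 ≈ €34

€34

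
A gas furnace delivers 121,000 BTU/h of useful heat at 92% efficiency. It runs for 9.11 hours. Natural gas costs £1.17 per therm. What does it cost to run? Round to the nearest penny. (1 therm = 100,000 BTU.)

£14.02

Heat delivered = 121,000 BTU/h × 9.11 h = 1,102,310 BTU
Gas input = 1,102,310 / 0.92 = 1,198,163 BTU
= 1,198,163 / 100,000 = 11.98 therm
Cost = 11.98 × £1.17/therm = £14.02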